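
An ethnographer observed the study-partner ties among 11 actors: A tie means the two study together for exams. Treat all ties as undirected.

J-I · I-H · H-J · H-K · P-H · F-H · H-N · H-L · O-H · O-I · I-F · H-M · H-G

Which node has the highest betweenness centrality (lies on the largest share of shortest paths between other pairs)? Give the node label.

H

Unnormalized betweenness of each node: F:0, G:0, H:81/2, I:3/2, J:0, K:0, L:0, M:0, N:0, O:0, P:0.
H has the largest value, 81/2, making it the main broker — the node through which the most shortest paths run.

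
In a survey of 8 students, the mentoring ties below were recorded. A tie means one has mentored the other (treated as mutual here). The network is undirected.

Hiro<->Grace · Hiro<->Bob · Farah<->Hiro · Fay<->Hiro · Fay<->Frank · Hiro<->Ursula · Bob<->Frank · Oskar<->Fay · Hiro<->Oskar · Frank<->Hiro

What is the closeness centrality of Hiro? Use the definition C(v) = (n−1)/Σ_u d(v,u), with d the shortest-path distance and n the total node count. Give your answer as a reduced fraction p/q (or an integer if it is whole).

Distances from Hiro: Bob:1, Farah:1, Fay:1, Frank:1, Grace:1, Oskar:1, Ursula:1. Sum = 7.
n = 8, so closeness = 7/7 = 1.

1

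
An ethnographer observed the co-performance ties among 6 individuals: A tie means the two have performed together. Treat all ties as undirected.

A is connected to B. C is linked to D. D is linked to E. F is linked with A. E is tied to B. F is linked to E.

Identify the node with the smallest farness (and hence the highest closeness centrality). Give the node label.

Farness (sum of distances to all others) for each node — A:11, B:9, C:13, D:9, E:7, F:9.
The smallest farness is 7, for E, so E has the highest closeness.

E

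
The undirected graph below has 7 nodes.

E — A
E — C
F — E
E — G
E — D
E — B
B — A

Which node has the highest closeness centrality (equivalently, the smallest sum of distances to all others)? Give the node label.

E

Farness (sum of distances to all others) for each node — A:10, B:10, C:11, D:11, E:6, F:11, G:11.
The smallest farness is 6, for E, so E has the highest closeness.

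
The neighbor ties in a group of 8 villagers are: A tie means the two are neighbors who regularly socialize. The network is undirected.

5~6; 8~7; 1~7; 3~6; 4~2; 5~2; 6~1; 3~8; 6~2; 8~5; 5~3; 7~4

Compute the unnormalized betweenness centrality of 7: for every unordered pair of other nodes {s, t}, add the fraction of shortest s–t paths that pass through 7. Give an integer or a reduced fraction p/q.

10/3

Pairs whose geodesics pass through 7 — 4–8: 1; 4–3: 1/3; 4–1: 1; 8–1: 1.
All other pairs contribute 0.
Summing the contributions gives betweenness(7) = 10/3.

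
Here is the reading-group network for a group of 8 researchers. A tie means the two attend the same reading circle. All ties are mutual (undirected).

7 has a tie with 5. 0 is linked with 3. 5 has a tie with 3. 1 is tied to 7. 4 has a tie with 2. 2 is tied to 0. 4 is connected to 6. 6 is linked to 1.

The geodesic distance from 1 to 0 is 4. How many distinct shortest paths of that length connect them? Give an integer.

The shortest distance is 4. The length-4 paths are: 1–7–5–3–0; 1–6–4–2–0.
That gives 2 distinct shortest paths.

2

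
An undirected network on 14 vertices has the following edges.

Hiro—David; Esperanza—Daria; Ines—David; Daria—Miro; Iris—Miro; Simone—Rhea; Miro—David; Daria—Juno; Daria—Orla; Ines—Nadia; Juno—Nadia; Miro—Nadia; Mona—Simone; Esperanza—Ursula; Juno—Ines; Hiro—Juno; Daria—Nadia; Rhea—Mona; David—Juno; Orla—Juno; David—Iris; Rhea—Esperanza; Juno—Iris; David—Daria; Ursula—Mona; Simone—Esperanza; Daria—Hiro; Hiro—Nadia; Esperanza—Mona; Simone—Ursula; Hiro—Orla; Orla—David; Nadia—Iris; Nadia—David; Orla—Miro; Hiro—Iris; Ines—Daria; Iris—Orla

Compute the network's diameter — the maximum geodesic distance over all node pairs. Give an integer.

Eccentricity of each node (its greatest distance to any other): Daria:2, David:3, Esperanza:3, Hiro:3, Ines:3, Iris:4, Juno:3, Miro:3, Mona:4, Nadia:3, Orla:3, Rhea:4, Simone:4, Ursula:4.
The maximum eccentricity is 4, realized for instance by the pair Iris–Simone via Iris – Miro – Daria – Esperanza – Simone. So the diameter is 4.

4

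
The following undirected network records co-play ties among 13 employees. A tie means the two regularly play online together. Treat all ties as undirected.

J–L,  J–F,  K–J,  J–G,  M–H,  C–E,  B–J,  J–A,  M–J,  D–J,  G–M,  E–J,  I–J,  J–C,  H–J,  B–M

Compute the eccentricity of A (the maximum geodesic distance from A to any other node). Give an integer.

Distances from A: B:2, C:2, D:2, E:2, F:2, G:2, H:2, I:2, J:1, K:2, L:2, M:2.
The largest is 2 (to M, I, B, D, G, L, F, H, K, C, and E), so the eccentricity of A is 2.

2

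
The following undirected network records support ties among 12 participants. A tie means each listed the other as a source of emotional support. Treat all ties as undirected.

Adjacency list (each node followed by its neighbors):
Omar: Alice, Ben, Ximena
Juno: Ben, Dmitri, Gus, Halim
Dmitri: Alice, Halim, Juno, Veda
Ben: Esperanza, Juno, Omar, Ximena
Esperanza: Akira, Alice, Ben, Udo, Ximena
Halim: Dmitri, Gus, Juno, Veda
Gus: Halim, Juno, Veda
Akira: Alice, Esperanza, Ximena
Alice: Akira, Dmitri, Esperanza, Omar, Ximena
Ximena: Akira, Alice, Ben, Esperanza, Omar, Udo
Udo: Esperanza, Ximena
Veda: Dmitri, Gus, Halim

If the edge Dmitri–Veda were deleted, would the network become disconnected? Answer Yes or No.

No

Even without that edge, Dmitri still reaches Veda via Dmitri – Halim – Veda, so the network stays connected. Not a bridge.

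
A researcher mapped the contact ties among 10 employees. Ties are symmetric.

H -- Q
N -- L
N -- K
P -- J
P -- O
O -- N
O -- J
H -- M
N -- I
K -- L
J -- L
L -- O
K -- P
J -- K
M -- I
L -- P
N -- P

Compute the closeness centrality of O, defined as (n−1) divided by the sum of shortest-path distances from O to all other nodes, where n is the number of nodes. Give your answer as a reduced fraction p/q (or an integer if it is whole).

9/20

Distances from O: H:4, I:2, J:1, K:2, L:1, M:3, N:1, P:1, Q:5. Sum = 20.
n = 10, so closeness = 9/20.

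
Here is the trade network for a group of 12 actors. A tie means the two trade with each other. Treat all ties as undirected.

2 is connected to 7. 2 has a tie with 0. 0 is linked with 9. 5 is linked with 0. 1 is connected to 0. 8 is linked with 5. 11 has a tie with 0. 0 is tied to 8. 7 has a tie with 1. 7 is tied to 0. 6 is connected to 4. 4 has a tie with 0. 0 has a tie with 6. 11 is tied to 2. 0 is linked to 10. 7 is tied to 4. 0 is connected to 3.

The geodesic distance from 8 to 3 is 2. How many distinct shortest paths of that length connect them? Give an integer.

1

The shortest distance is 2, and the only length-2 path is 8–0–3. So there is exactly 1 shortest path.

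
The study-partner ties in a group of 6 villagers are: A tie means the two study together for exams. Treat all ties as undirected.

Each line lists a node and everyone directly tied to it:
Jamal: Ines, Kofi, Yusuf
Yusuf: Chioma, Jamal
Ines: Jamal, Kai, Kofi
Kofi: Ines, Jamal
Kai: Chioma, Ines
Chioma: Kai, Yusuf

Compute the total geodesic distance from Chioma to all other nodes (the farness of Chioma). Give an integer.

Distances from Chioma: Ines:2, Jamal:2, Kai:1, Kofi:3, Yusuf:1.
Sum = 2 + 2 + 1 + 3 + 1 = 9.

9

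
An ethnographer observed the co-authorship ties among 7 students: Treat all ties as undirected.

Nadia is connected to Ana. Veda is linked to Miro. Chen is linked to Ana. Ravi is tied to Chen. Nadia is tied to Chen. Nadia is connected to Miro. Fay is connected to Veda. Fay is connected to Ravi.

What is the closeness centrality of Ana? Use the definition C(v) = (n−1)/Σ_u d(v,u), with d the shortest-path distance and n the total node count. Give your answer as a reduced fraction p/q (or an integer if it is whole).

Distances from Ana: Chen:1, Fay:3, Miro:2, Nadia:1, Ravi:2, Veda:3. Sum = 12.
n = 7, so closeness = 6/12 = 1/2.

1/2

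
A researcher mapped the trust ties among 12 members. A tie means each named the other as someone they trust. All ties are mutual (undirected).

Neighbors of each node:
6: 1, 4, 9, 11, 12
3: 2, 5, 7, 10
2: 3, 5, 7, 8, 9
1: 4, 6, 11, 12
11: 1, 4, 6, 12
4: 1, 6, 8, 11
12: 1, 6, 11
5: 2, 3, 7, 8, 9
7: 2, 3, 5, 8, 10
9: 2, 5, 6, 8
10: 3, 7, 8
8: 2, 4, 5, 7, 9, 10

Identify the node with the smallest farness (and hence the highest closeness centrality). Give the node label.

Farness (sum of distances to all others) for each node — 1:24, 2:20, 3:26, 4:19, 5:20, 6:20, 7:22, 8:17, 9:18, 10:24, 11:24, 12:28.
The smallest farness is 17, for 8, so 8 has the highest closeness.

8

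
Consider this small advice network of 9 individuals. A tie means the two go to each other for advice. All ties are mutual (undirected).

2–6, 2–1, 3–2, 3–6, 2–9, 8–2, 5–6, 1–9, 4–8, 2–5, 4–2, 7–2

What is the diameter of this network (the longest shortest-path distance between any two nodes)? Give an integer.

2

Eccentricity of each node (its greatest distance to any other): 1:2, 2:1, 3:2, 4:2, 5:2, 6:2, 7:2, 8:2, 9:2.
The maximum eccentricity is 2, realized for instance by the pair 6–9 via 6 – 2 – 9. So the diameter is 2.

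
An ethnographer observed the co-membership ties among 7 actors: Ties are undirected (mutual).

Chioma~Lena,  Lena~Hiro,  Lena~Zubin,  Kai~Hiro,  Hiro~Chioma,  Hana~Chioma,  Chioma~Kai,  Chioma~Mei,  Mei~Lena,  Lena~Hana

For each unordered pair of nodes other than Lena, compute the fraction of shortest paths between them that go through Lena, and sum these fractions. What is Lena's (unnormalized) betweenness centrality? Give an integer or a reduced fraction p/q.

13/2

Pairs whose geodesics pass through Lena — Hana–Hiro: 1/2; Hana–Zubin: 1; Hana–Mei: 1/2; Kai–Zubin: 2/2; Hiro–Zubin: 1; Hiro–Mei: 1/2; Zubin–Chioma: 1; Zubin–Mei: 1.
All other pairs contribute 0.
Summing the contributions gives betweenness(Lena) = 13/2.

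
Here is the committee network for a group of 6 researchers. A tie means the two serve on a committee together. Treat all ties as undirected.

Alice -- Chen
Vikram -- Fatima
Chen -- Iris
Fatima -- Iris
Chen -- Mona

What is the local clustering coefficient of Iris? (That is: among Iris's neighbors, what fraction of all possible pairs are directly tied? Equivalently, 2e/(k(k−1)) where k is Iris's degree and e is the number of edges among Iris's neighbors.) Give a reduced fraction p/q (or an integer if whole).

Iris's neighbors: Chen and Fatima (k = 2).
Possible neighbor pairs: C(2,2) = 1. Edges among them: none → e = 0.
Clustering(Iris) = 0/1.

0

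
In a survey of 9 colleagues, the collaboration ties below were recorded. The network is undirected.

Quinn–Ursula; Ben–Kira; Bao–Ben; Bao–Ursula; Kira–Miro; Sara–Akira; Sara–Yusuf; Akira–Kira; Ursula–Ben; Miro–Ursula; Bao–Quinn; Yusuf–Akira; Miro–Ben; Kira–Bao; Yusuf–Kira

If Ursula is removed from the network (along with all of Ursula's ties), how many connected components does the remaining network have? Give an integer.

Ursula's neighbors (Bao, Ben, Miro, and Quinn) remain reachable from one another through other ties, so the rest of the network stays in one piece.

1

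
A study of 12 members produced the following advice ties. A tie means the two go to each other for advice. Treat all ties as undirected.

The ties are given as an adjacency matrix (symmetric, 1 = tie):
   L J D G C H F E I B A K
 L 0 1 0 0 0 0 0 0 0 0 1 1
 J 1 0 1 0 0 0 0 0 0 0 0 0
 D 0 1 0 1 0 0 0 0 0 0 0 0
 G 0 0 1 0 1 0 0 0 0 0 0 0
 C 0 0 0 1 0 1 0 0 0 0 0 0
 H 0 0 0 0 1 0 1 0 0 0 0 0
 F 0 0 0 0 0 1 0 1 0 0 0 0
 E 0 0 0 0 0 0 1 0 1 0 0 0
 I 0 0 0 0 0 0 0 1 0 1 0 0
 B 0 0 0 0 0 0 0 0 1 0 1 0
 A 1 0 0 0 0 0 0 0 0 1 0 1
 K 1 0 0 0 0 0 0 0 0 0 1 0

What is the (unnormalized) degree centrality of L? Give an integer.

L is directly tied to A, J, and K. That is 3 neighbors, so the degree of L is 3.

3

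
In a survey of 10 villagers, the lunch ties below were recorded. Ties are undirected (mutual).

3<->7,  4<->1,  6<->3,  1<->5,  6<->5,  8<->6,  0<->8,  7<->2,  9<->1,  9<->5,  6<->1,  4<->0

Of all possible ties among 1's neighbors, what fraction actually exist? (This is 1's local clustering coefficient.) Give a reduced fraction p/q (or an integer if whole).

1's neighbors: 4, 5, 6, and 9 (k = 4).
Possible neighbor pairs: C(4,2) = 6. Edges among them: 5–6, 5–9 → e = 2.
Clustering(1) = 2/6 = 1/3.

1/3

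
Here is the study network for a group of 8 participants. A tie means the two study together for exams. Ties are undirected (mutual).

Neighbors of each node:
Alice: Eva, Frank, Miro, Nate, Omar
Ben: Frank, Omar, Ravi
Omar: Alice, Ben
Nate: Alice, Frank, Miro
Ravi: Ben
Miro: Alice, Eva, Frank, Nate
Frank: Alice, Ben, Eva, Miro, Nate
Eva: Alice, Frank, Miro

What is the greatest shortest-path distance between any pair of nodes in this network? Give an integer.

3

Eccentricity of each node (its greatest distance to any other): Alice:3, Ben:2, Eva:3, Frank:2, Miro:3, Nate:3, Omar:2, Ravi:3.
The maximum eccentricity is 3, realized for instance by the pair Ravi–Nate via Ravi – Ben – Frank – Nate. So the diameter is 3.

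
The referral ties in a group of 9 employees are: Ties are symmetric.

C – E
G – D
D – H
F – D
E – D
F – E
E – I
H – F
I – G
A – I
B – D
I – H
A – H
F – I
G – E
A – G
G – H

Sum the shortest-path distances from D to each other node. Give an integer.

Distances from D: A:2, B:1, C:2, E:1, F:1, G:1, H:1, I:2.
Sum = 2 + 1 + 2 + 1 + 1 + 1 + 1 + 2 = 11.

11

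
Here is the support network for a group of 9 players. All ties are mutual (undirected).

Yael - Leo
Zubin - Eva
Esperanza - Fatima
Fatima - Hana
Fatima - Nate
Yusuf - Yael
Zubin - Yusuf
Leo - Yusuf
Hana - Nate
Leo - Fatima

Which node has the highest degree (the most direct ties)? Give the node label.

Fatima

Degrees — Esperanza:1, Eva:1, Fatima:4, Hana:2, Leo:3, Nate:2, Yael:2, Yusuf:3, Zubin:2.
The maximum is 4, attained only by Fatima.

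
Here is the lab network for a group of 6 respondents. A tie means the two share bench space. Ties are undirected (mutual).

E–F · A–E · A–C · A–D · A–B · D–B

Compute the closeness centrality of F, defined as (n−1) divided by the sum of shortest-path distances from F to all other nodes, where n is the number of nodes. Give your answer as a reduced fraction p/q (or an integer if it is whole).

5/12

Distances from F: A:2, B:3, C:3, D:3, E:1. Sum = 12.
n = 6, so closeness = 5/12.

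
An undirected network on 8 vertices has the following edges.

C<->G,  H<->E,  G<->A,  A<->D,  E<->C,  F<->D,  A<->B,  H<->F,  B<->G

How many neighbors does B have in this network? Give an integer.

2

B is directly tied to A and G. That is 2 neighbors, so the degree of B is 2.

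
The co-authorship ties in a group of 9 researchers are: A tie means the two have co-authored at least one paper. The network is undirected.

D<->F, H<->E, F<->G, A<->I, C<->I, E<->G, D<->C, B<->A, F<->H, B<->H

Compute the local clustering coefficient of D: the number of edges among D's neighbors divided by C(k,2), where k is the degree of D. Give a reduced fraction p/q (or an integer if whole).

D's neighbors: C and F (k = 2).
Possible neighbor pairs: C(2,2) = 1. Edges among them: none → e = 0.
Clustering(D) = 0/1.

0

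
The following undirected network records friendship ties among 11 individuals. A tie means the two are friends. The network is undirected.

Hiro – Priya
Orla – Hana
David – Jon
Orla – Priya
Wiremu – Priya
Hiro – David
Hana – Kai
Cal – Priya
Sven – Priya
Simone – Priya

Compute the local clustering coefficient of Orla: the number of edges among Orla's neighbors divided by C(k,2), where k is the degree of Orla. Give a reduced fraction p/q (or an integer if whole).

Orla's neighbors: Hana and Priya (k = 2).
Possible neighbor pairs: C(2,2) = 1. Edges among them: none → e = 0.
Clustering(Orla) = 0/1.

0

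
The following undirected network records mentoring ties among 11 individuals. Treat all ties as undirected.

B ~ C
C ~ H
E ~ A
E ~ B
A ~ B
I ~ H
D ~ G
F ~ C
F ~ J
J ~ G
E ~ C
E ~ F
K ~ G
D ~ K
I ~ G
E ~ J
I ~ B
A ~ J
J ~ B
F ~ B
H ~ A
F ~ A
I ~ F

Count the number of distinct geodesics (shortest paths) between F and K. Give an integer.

2

The shortest distance is 3. The length-3 paths are: F–I–G–K; F–J–G–K.
That gives 2 distinct shortest paths.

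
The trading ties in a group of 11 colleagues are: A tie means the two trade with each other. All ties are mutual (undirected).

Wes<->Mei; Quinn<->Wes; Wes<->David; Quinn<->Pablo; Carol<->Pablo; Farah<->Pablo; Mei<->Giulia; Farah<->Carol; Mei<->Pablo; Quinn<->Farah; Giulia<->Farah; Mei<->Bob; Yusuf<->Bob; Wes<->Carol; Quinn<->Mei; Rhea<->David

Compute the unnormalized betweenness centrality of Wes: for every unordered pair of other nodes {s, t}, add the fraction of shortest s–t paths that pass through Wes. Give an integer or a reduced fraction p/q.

Pairs whose geodesics pass through Wes — Pablo–David: 3/3; Pablo–Rhea: 3/3; Yusuf–Carol: 1/2; Yusuf–David: 1; Yusuf–Rhea: 1; Carol–Bob: 1/2; Carol–David: 1; Carol–Rhea: 1; Carol–Quinn: 1/3; Carol–Mei: 1/2; Bob–David: 1; Bob–Rhea: 1; David–Giulia: 1; David–Quinn: 1 … (+6 more pairs).
All other pairs contribute 0.
Summing the contributions gives betweenness(Wes) = 107/6.

107/6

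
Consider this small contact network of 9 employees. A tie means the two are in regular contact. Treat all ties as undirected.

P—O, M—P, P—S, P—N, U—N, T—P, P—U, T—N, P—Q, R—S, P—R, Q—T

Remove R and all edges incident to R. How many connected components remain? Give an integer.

1

R's neighbors (P and S) remain reachable from one another through other ties, so the rest of the network stays in one piece.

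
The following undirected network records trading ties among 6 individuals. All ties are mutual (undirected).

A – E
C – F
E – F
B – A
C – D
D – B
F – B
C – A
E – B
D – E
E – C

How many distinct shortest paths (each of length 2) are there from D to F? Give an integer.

The shortest distance is 2. The length-2 paths are: D–E–F; D–B–F; D–C–F.
That gives 3 distinct shortest paths.

3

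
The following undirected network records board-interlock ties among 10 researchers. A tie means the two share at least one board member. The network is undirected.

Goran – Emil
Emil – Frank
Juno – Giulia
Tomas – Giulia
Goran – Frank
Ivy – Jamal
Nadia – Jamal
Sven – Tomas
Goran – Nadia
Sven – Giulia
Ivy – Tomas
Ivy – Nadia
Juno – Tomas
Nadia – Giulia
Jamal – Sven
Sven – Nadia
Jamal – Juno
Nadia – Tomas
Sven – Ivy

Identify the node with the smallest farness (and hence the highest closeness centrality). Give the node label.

Farness (sum of distances to all others) for each node — Emil:23, Frank:23, Giulia:16, Goran:16, Ivy:16, Jamal:16, Juno:20, Nadia:12, Sven:15, Tomas:15.
The smallest farness is 12, for Nadia, so Nadia has the highest closeness.

Nadia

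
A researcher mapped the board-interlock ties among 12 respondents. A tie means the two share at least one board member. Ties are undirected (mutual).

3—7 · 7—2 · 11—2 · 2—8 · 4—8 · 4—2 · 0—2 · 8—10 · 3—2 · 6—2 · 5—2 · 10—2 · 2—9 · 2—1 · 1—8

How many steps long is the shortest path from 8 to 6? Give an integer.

One shortest route is 8 – 2 – 6, which uses 2 edges, and 8 and 6 are not directly tied, so nothing shorter exists. So d(8,6) = 2.

2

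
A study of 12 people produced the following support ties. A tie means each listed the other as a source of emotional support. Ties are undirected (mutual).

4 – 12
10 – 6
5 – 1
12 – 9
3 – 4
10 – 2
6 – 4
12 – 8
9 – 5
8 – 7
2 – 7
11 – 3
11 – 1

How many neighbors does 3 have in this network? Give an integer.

2

3 is directly tied to 4 and 11. That is 2 neighbors, so the degree of 3 is 2.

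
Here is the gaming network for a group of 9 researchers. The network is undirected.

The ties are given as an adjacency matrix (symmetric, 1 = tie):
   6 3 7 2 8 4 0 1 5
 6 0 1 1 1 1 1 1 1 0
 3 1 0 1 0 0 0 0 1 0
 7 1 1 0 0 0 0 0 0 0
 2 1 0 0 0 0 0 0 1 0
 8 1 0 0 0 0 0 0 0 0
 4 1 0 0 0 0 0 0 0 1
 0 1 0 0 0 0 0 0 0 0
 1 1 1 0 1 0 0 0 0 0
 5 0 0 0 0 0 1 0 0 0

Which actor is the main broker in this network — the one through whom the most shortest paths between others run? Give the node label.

6

Unnormalized betweenness of each node: 0:0, 1:1/2, 2:0, 3:1/2, 4:7, 5:0, 6:23, 7:0, 8:0.
6 has the largest value, 23, making it the main broker — the node through which the most shortest paths run.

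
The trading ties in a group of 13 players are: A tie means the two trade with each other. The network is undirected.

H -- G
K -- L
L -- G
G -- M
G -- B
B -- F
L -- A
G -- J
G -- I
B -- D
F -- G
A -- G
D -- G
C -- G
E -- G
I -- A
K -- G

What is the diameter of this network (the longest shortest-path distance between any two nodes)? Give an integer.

Eccentricity of each node (its greatest distance to any other): A:2, B:2, C:2, D:2, E:2, F:2, G:1, H:2, I:2, J:2, K:2, L:2, M:2.
The maximum eccentricity is 2, realized for instance by the pair F–K via F – G – K. So the diameter is 2.

2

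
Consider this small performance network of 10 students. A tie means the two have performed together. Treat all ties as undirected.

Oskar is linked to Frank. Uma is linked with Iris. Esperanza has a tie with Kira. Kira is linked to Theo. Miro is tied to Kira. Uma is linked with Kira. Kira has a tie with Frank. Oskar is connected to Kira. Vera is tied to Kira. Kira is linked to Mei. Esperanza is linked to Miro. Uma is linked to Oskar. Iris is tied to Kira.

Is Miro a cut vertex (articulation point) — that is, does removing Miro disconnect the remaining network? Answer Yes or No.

Even without Miro, every remaining node can still reach every other (the residual graph is connected), so Miro is not a cut vertex.

No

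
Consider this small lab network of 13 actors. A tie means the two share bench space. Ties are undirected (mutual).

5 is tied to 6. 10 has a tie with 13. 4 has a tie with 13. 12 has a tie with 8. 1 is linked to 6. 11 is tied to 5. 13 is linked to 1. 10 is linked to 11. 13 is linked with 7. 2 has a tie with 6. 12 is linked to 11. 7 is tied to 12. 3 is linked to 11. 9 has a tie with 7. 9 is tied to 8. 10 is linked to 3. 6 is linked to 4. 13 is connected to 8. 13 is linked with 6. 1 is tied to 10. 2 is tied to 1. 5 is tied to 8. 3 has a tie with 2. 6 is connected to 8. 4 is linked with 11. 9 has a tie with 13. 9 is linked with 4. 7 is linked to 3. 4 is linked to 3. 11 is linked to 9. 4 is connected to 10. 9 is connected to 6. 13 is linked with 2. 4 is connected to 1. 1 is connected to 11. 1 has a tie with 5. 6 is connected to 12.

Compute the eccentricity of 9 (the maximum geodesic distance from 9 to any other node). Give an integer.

2

Distances from 9: 1:2, 2:2, 3:2, 4:1, 5:2, 6:1, 7:1, 8:1, 10:2, 11:1, 12:2, 13:1.
The largest is 2 (to 10, 2, 1, 5, 12, and 3), so the eccentricity of 9 is 2.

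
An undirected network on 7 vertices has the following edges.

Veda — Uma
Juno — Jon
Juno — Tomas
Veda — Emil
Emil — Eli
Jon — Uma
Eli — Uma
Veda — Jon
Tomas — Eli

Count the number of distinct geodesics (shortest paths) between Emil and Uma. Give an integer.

2

The shortest distance is 2. The length-2 paths are: Emil–Veda–Uma; Emil–Eli–Uma.
That gives 2 distinct shortest paths.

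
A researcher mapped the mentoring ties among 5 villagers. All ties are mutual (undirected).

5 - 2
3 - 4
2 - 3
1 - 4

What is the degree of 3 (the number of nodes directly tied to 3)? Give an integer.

3 is directly tied to 2 and 4. That is 2 neighbors, so the degree of 3 is 2.

2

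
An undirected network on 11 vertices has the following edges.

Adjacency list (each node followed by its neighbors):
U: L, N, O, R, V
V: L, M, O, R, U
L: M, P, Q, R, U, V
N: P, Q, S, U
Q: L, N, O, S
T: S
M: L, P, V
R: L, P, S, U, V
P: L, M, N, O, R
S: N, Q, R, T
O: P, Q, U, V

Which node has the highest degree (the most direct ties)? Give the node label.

Degrees — L:6, M:3, N:4, O:4, P:5, Q:4, R:5, S:4, T:1, U:5, V:5.
The maximum is 6, attained only by L.

L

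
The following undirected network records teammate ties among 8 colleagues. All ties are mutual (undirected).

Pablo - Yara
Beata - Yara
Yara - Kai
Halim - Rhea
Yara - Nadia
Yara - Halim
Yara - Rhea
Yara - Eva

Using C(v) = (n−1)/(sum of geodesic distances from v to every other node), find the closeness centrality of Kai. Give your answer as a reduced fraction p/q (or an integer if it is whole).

7/13

Distances from Kai: Beata:2, Eva:2, Halim:2, Nadia:2, Pablo:2, Rhea:2, Yara:1. Sum = 13.
n = 8, so closeness = 7/13.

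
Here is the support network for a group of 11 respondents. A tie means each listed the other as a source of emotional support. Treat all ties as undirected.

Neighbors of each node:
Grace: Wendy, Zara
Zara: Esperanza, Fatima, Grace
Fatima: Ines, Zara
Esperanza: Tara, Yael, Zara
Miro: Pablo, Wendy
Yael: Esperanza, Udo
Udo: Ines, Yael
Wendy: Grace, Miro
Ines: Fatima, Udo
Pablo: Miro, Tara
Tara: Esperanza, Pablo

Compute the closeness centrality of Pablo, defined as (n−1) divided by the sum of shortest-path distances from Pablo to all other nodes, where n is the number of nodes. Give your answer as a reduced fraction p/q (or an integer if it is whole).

Distances from Pablo: Esperanza:2, Fatima:4, Grace:3, Ines:5, Miro:1, Tara:1, Udo:4, Wendy:2, Yael:3, Zara:3. Sum = 28.
n = 11, so closeness = 10/28 = 5/14.

5/14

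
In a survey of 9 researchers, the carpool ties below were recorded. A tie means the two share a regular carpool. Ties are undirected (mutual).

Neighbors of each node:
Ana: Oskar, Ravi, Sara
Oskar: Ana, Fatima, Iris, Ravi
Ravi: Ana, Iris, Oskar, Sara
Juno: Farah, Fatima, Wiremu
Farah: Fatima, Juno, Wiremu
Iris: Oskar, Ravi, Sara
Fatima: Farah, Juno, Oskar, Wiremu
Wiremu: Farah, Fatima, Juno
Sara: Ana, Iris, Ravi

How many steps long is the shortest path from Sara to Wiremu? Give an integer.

One shortest route is Sara – Ana – Oskar – Fatima – Wiremu, which uses 4 edges, and at distance 3 from Sara we only reach {Fatima}, which does not include Wiremu. So d(Sara,Wiremu) = 4.

4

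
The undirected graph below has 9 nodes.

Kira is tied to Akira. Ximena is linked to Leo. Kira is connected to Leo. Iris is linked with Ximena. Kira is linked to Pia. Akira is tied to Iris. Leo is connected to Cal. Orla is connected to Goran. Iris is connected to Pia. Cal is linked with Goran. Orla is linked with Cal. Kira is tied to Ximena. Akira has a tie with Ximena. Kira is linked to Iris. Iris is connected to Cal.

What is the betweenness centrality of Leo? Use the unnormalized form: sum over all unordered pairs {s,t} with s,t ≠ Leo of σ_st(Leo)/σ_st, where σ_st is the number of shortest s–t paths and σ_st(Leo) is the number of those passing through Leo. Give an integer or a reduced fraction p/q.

Pairs whose geodesics pass through Leo — Ximena–Orla: 1/2; Ximena–Cal: 1/2; Ximena–Goran: 1/2; Kira–Orla: 1/2; Kira–Cal: 1/2; Kira–Goran: 1/2.
All other pairs contribute 0.
Summing the contributions gives betweenness(Leo) = 3.

3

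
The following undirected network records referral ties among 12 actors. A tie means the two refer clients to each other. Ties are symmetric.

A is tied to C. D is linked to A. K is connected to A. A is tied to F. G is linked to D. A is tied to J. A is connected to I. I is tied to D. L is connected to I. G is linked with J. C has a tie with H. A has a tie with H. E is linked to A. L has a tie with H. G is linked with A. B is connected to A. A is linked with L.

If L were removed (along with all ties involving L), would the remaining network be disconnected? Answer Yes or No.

No

Even without L, every remaining node can still reach every other (the residual graph is connected), so L is not a cut vertex.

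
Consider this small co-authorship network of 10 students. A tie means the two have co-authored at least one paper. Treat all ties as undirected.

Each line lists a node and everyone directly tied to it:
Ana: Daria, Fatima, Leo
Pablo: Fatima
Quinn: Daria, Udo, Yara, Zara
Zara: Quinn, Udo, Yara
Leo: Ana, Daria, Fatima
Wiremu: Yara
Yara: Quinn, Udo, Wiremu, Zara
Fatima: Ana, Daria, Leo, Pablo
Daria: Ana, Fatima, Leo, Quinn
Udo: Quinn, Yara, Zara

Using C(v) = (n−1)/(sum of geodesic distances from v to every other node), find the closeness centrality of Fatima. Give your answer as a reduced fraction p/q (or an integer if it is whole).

Distances from Fatima: Ana:1, Daria:1, Leo:1, Pablo:1, Quinn:2, Udo:3, Wiremu:4, Yara:3, Zara:3. Sum = 19.
n = 10, so closeness = 9/19.

9/19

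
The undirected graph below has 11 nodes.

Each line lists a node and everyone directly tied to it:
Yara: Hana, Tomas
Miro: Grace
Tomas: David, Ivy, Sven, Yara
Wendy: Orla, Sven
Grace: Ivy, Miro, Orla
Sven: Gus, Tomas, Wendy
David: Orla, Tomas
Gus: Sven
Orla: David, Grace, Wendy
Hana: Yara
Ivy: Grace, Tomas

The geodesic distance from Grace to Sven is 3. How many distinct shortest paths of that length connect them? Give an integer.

2

The shortest distance is 3. The length-3 paths are: Grace–Orla–Wendy–Sven; Grace–Ivy–Tomas–Sven.
That gives 2 distinct shortest paths.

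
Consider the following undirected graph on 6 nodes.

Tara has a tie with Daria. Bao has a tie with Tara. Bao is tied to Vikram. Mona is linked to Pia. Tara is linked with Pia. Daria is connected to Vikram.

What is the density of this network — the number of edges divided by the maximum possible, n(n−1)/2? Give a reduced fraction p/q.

2/5

There are 6 edges and 6 nodes, so the maximum possible is C(6,2) = 15.
Density = 6/15 = 2/5.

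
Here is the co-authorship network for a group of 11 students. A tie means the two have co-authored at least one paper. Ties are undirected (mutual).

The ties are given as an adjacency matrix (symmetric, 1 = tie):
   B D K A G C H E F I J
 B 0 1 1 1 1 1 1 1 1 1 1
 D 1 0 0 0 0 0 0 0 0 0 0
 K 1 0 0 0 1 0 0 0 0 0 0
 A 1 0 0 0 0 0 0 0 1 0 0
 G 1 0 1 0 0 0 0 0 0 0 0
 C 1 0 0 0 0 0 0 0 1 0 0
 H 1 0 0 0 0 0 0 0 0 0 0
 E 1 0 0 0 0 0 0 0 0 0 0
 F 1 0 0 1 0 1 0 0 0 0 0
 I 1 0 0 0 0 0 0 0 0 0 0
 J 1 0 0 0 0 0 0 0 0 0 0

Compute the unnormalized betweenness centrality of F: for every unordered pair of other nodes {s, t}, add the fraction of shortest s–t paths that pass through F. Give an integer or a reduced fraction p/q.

Pairs whose geodesics pass through F — A–C: 1/2.
All other pairs contribute 0.
Summing the contributions gives betweenness(F) = 1/2.

1/2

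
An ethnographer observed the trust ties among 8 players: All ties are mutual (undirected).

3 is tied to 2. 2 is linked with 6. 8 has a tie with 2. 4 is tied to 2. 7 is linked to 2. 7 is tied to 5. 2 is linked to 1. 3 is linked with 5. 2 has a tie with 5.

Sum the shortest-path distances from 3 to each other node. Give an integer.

12

Distances from 3: 1:2, 2:1, 4:2, 5:1, 6:2, 7:2, 8:2.
Sum = 2 + 1 + 2 + 1 + 2 + 2 + 2 = 12.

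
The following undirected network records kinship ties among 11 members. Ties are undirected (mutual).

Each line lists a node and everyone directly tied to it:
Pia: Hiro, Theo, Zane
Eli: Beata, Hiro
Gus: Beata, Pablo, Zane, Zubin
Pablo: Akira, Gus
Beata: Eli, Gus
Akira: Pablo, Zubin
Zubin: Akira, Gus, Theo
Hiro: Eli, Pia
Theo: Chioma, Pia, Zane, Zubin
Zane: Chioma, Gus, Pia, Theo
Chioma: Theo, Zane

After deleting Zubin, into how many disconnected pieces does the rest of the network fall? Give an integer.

Zubin's neighbors (Akira, Gus, and Theo) remain reachable from one another through other ties, so the rest of the network stays in one piece.

1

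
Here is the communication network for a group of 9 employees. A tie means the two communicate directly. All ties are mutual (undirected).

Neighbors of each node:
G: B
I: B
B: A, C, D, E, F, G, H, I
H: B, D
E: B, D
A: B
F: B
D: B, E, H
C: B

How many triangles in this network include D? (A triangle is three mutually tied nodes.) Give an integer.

D's neighbors: B, E, and H.
Neighbor pairs that are themselves tied: D–B–E; D–B–H. Each forms one triangle with D, for 2 in total.

2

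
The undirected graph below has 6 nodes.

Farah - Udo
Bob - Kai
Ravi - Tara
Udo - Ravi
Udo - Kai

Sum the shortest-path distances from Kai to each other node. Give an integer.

Distances from Kai: Bob:1, Farah:2, Ravi:2, Tara:3, Udo:1.
Sum = 1 + 2 + 2 + 3 + 1 = 9.

9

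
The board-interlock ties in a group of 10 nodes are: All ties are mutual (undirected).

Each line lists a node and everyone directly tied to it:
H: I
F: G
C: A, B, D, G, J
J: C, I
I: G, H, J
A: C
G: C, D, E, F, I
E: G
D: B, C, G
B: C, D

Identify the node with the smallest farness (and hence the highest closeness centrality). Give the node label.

G

Farness (sum of distances to all others) for each node — A:22, B:21, C:14, D:16, E:21, F:21, G:13, H:25, I:17, J:18.
The smallest farness is 13, for G, so G has the highest closeness.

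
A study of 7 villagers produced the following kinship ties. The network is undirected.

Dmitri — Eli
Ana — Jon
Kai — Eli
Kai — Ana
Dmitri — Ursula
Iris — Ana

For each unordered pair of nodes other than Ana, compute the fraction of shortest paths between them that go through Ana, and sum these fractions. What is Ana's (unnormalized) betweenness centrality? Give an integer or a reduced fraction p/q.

Pairs whose geodesics pass through Ana — Jon–Eli: 1; Jon–Kai: 1; Jon–Iris: 1; Jon–Ursula: 1; Jon–Dmitri: 1; Eli–Iris: 1; Kai–Iris: 1; Iris–Ursula: 1; Iris–Dmitri: 1.
All other pairs contribute 0.
Summing the contributions gives betweenness(Ana) = 9.

9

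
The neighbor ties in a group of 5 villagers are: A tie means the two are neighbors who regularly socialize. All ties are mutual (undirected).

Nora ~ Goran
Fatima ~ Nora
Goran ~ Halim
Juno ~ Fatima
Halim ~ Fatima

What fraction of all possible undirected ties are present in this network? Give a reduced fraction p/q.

There are 5 edges and 5 nodes, so the maximum possible is C(5,2) = 10.
Density = 5/10 = 1/2.

1/2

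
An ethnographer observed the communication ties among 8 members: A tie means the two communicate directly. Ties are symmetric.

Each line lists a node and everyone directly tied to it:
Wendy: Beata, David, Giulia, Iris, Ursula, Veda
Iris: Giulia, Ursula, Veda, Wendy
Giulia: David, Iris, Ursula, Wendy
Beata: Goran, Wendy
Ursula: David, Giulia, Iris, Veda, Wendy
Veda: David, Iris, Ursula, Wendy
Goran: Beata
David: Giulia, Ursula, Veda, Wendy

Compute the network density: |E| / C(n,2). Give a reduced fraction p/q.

There are 15 edges and 8 nodes, so the maximum possible is C(8,2) = 28.
Density = 15/28.

15/28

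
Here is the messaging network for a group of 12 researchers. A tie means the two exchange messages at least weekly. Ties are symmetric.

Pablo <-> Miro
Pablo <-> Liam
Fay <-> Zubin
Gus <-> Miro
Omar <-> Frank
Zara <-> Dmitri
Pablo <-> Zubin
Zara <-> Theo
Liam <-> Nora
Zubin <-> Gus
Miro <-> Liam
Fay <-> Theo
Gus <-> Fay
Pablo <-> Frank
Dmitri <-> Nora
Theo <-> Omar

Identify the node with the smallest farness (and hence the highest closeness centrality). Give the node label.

Pablo

Farness (sum of distances to all others) for each node — Dmitri:30, Fay:24, Frank:26, Gus:25, Liam:24, Miro:24, Nora:28, Omar:27, Pablo:22, Theo:24, Zara:28, Zubin:24.
The smallest farness is 22, for Pablo, so Pablo has the highest closeness.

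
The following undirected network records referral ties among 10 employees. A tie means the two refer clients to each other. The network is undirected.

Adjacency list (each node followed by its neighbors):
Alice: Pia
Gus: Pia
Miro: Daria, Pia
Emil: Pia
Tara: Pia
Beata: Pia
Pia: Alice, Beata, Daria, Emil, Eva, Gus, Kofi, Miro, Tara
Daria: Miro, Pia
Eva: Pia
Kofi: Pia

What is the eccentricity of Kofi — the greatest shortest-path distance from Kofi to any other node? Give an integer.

2

Distances from Kofi: Alice:2, Beata:2, Daria:2, Emil:2, Eva:2, Gus:2, Miro:2, Pia:1, Tara:2.
The largest is 2 (to Miro, Gus, Eva, Beata, Emil, Tara, Alice, and Daria), so the eccentricity of Kofi is 2.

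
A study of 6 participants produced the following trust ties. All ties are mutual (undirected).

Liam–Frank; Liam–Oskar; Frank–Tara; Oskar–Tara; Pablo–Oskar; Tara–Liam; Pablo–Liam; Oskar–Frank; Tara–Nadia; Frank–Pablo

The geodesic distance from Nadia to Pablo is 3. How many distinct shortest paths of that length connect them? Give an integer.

The shortest distance is 3. The length-3 paths are: Nadia–Tara–Liam–Pablo; Nadia–Tara–Oskar–Pablo; Nadia–Tara–Frank–Pablo.
That gives 3 distinct shortest paths.

3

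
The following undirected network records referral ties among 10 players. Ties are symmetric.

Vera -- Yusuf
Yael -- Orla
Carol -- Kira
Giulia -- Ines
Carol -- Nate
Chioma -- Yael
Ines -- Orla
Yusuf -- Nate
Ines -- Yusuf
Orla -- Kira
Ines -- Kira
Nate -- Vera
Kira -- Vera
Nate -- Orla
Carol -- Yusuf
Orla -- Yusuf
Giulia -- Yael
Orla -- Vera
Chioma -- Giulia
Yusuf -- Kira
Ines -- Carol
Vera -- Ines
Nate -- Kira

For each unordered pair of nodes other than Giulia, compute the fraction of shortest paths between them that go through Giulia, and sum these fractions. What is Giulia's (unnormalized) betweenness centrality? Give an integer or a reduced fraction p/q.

Pairs whose geodesics pass through Giulia — Ines–Yael: 1/2; Ines–Chioma: 1; Yusuf–Chioma: 1/2; Kira–Chioma: 1/2; Vera–Chioma: 1/2; Carol–Yael: 1/5; Carol–Chioma: 1.
All other pairs contribute 0.
Summing the contributions gives betweenness(Giulia) = 21/5.

21/5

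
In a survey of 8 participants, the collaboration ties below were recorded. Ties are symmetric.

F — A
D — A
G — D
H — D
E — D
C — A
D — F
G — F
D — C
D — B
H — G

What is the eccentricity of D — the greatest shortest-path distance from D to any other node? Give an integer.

Distances from D: A:1, B:1, C:1, E:1, F:1, G:1, H:1.
The largest is 1 (to B, C, G, H, A, F, and E), so the eccentricity of D is 1.

1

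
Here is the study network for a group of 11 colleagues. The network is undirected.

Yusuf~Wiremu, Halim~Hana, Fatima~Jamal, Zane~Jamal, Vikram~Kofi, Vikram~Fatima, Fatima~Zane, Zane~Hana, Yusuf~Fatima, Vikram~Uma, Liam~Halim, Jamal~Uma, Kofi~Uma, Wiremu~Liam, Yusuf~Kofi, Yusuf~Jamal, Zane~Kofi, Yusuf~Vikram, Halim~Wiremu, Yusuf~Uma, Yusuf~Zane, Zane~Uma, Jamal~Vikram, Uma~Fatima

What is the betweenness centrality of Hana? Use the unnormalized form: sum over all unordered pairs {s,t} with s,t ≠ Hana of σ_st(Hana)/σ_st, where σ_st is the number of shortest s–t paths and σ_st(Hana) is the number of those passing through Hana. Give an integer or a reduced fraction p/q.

Pairs whose geodesics pass through Hana — Halim–Zane: 1; Halim–Uma: 1/2; Halim–Kofi: 1/2; Halim–Fatima: 1/2; Halim–Jamal: 1/2; Liam–Zane: 1/2.
All other pairs contribute 0.
Summing the contributions gives betweenness(Hana) = 7/2.

7/2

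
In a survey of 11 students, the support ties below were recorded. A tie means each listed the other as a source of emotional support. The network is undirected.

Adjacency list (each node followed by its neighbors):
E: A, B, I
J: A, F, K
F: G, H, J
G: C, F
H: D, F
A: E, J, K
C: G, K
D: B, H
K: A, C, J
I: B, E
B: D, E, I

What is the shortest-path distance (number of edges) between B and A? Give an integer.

One shortest route is B – E – A, which uses 2 edges, and B and A are not directly tied, so nothing shorter exists. So d(B,A) = 2.

2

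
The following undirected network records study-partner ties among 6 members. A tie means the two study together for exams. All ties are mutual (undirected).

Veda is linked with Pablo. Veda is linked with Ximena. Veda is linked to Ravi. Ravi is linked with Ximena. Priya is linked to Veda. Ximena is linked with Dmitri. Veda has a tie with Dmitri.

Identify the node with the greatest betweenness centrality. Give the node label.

Veda

Unnormalized betweenness of each node: Dmitri:0, Pablo:0, Priya:0, Ravi:0, Veda:15/2, Ximena:1/2.
Veda has the largest value, 15/2, making it the main broker — the node through which the most shortest paths run.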